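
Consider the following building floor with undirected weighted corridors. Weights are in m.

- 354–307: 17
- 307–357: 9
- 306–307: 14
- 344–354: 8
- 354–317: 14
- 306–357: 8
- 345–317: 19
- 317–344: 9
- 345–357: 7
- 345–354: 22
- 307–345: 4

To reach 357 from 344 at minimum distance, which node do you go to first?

354

Enumerating some paths:
344–354–307–345–357: 8+17+4+7 = 36
344–317–345–357: 9+19+7 = 35
344–354–307–357: 8+17+9 = 34
344–354–345–357: 8+22+7 = 37
Cheapest is 344–354–307–357 at 34 m.
So from 344 the first move is to 354.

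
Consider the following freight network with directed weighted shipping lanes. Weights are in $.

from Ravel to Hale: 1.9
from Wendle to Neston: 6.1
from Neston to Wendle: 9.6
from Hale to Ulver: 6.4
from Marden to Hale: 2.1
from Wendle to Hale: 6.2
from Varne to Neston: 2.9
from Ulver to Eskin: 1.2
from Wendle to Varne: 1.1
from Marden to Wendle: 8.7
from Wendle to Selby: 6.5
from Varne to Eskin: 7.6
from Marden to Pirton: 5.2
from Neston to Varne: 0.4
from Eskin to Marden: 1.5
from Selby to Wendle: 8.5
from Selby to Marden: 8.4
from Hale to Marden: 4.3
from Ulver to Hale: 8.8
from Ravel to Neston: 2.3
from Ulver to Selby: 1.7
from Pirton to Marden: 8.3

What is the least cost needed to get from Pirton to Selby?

Shortest distances from Pirton:
Pirton: 0
Marden: 8.3  (via Pirton)
Hale: 10.4  (via Marden)
Ulver: 16.8  (via Hale)
Wendle: 17  (via Marden)
Eskin: 18  (via Ulver)
Varne: 18.1  (via Wendle)
Selby: 18.5  (via Ulver)
Shortest route: Pirton–Marden–Hale–Ulver–Selby = $18.5.

$18.5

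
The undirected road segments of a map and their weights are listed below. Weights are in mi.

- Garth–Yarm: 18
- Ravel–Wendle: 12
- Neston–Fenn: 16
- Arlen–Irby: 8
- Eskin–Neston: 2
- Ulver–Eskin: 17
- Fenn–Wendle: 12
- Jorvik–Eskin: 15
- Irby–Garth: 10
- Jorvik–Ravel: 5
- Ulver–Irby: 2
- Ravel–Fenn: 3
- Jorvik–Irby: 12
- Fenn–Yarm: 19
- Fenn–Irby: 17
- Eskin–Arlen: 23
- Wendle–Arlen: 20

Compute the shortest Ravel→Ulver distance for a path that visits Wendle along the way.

42 mi

Shortest Ravel→Wendle: Ravel → Wendle = 12
Shortest Wendle→Ulver: Wendle → Arlen → Irby → Ulver = 30
Total via Wendle: 12 + 30 = 42 mi.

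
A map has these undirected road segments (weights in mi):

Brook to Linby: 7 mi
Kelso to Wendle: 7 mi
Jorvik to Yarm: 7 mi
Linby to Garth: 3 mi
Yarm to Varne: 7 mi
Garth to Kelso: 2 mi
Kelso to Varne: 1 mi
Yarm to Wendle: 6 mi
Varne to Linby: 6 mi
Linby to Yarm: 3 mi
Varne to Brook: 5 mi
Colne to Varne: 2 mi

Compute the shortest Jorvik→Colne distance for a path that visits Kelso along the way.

Best Jorvik to Kelso: Jorvik → Yarm → Linby → Garth → Kelso costing 15
Best Kelso to Colne: Kelso → Varne → Colne costing 3
Total via Kelso: 15 + 3 = 18 mi.

18 mi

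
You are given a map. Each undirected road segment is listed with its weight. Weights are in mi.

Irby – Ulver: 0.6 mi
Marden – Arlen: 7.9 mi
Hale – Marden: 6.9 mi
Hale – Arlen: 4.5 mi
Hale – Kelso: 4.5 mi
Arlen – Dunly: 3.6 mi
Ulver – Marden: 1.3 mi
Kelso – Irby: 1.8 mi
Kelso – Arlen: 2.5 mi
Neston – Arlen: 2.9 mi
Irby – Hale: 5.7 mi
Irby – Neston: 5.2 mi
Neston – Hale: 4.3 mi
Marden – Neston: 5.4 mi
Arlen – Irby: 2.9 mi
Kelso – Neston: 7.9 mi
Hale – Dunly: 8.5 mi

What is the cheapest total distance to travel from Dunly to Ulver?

Shortest distances from Dunly:
Dunly: 0
Arlen: 3.6  (via Dunly)
Kelso: 6.1  (via Arlen)
Irby: 6.5  (via Arlen)
Neston: 6.5  (via Arlen)
Ulver: 7.1  (via Irby)
Shortest route: Dunly–Arlen–Irby–Ulver = 7.1 mi.

7.1 mi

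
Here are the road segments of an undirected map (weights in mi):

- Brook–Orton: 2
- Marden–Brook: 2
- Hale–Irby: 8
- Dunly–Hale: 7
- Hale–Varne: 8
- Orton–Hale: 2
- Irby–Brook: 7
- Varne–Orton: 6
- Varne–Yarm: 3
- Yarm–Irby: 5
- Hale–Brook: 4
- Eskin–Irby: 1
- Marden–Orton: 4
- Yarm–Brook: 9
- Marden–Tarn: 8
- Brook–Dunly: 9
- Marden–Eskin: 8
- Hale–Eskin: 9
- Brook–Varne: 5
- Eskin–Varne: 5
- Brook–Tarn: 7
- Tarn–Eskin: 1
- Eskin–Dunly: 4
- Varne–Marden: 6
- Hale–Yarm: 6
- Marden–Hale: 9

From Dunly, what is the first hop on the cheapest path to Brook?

Candidate routes:
Dunly → Brook: 9 = 9
Dunly → Hale → Orton → Brook: 7+2+2 = 11
The minimum is 9 mi via Dunly → Brook.
So from Dunly the first move is to Brook.

Brook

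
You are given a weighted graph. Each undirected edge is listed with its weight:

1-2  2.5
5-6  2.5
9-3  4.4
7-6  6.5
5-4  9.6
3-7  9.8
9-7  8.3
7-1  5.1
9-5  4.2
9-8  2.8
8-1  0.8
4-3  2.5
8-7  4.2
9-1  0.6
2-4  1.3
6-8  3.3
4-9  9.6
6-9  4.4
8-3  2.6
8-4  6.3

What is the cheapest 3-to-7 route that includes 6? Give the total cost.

12.4

Best 3 to 6: 3–8–6 costing 5.9
Best 6 to 7: 6–7 costing 6.5
Total via 6: 5.9 + 6.5 = 12.4.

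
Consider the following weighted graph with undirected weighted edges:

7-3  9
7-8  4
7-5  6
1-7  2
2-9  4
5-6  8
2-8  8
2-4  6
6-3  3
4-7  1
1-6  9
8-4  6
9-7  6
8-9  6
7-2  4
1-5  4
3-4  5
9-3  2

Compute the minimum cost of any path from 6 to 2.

9

Compare a few routes:
6 → 3 → 9 → 2: 3+2+4 = 9
6 → 3 → 4 → 2: 3+5+6 = 14
6 → 3 → 4 → 7 → 2: 3+5+1+4 = 13
Cheapest is 6 → 3 → 9 → 2 at 9.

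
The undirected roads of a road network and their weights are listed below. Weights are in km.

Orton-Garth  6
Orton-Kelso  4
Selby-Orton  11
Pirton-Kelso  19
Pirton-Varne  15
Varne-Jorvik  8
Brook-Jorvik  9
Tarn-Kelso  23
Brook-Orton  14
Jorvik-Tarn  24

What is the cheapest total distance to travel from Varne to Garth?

Compare a few routes:
Varne - Jorvik - Brook - Orton - Garth: 8+9+14+6 = 37
Varne - Pirton - Kelso - Orton - Garth: 15+19+4+6 = 44
The minimum is 37 km via Varne - Jorvik - Brook - Orton - Garth.

37 km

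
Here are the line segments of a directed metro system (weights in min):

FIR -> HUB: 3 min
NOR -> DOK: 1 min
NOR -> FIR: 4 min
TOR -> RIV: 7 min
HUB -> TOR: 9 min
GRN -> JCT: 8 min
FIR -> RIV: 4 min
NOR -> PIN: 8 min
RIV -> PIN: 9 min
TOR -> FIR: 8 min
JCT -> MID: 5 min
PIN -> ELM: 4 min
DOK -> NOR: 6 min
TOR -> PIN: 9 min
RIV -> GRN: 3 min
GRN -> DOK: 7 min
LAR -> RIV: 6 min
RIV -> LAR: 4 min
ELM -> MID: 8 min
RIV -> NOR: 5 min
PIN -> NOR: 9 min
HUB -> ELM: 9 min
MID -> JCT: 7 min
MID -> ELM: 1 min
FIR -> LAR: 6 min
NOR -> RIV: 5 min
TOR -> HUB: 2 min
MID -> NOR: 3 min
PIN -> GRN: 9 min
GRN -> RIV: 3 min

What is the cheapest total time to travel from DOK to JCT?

22 min

Enumerating some paths:
DOK–NOR–FIR–RIV–GRN–JCT: 6+4+4+3+8 = 25
DOK–NOR–RIV–GRN–JCT: 6+5+3+8 = 22
DOK–NOR–PIN–GRN–JCT: 6+8+9+8 = 31
Cheapest is DOK–NOR–RIV–GRN–JCT at 22 min.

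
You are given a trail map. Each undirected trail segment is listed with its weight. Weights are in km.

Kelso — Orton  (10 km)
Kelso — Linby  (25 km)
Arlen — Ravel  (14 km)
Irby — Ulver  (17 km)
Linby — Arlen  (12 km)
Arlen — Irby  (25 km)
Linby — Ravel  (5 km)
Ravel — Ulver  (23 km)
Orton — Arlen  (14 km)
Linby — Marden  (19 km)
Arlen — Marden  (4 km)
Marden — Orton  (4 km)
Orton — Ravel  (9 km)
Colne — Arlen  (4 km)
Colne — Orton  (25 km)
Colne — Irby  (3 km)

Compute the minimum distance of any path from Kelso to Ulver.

42 km

Shortest distances from Kelso:
Kelso: 0
Orton: 10  (via Kelso)
Marden: 14  (via Orton)
Arlen: 18  (via Marden)
Ravel: 19  (via Orton)
Colne: 22  (via Arlen)
Linby: 24  (via Ravel)
Irby: 25  (via Colne)
Ulver: 42  (via Ravel)
Shortest route: Kelso–Orton–Ravel–Ulver = 42 km.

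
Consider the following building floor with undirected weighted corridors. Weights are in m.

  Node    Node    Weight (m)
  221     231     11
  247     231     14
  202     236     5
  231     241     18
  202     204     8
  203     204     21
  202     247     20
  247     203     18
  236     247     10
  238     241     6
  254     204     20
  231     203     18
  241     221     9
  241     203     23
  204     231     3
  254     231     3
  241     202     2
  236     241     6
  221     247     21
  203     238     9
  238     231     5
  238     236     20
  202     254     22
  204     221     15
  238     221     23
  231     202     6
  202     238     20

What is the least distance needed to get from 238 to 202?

8 m

Enumerating some paths:
238 → 231 → 202: 5+6 = 11
238 → 241 → 236 → 202: 6+6+5 = 17
238 → 231 → 204 → 202: 5+3+8 = 16
238 → 241 → 202: 6+2 = 8
The minimum is 8 m via 238 → 241 → 202.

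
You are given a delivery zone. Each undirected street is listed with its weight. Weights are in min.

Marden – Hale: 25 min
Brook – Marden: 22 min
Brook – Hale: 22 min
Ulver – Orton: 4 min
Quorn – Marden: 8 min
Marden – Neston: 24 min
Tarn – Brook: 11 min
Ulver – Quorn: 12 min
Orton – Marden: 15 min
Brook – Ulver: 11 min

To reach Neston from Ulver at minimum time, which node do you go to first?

Candidate routes:
Ulver - Orton - Marden - Neston: 4+15+24 = 43
Ulver - Quorn - Marden - Neston: 12+8+24 = 44
Cheapest is Ulver - Orton - Marden - Neston at 43 min.
So from Ulver the first move is to Orton.

Orton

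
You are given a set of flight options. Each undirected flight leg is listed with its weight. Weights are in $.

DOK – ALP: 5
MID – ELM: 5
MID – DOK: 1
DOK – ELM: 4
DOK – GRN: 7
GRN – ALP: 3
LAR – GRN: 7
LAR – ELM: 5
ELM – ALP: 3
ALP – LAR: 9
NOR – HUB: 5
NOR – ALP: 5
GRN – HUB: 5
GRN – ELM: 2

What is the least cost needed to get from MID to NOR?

Settle nodes by increasing distance from MID:
MID: 0
DOK: 1  (via MID)
ELM: 5  (via MID)
ALP: 6  (via DOK)
GRN: 7  (via ELM)
LAR: 10  (via ELM)
NOR: 11  (via ALP)
Shortest route: MID → DOK → ALP → NOR = $11.

$11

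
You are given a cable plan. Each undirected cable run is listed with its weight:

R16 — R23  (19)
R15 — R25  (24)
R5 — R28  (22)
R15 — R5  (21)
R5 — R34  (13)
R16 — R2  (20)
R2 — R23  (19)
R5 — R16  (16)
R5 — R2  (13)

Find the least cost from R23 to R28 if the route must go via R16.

Shortest R23→R16: R23–R16 = 19
Shortest R16→R28: R16–R5–R28 = 38
Total via R16: 19 + 38 = 57.

57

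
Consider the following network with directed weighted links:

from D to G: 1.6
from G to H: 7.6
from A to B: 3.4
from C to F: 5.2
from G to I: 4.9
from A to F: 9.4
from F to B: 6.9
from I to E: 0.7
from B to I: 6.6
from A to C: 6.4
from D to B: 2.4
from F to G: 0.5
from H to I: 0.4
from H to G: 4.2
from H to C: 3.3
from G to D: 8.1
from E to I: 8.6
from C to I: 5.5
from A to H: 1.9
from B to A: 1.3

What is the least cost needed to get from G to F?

16.1

Shortest distances from G:
G: 0
I: 4.9  (via G)
E: 5.6  (via I)
H: 7.6  (via G)
D: 8.1  (via G)
B: 10.5  (via D)
C: 10.9  (via H)
A: 11.8  (via B)
F: 16.1  (via C)
Shortest route: G → H → C → F = 16.1.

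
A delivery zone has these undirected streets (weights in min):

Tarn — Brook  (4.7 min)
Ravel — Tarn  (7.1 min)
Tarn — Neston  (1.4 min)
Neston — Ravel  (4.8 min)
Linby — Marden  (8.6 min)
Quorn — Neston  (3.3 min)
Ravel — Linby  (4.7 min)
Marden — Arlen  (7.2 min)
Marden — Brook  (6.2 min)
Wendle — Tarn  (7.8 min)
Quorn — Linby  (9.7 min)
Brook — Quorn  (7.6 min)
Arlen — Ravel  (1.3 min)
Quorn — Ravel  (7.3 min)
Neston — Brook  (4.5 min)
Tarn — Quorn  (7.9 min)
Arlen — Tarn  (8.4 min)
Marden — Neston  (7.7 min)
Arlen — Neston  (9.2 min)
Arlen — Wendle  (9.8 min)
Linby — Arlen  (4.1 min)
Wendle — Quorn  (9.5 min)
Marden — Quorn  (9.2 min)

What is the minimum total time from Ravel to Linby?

4.7 min

Enumerating some paths:
Ravel → Linby: 4.7 = 4.7
Ravel → Arlen → Linby: 1.3+4.1 = 5.4
The minimum is 4.7 min via Ravel → Linby.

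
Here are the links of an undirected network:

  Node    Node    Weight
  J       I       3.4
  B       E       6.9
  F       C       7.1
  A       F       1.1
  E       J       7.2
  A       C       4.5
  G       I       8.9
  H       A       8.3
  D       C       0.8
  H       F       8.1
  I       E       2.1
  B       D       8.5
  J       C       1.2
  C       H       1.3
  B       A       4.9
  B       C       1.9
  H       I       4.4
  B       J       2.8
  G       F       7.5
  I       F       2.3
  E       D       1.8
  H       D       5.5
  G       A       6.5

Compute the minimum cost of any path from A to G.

Shortest distances from A:
A: 0
F: 1.1  (via A)
I: 3.4  (via F)
C: 4.5  (via A)
B: 4.9  (via A)
D: 5.3  (via C)
E: 5.5  (via I)
J: 5.7  (via C)
H: 5.8  (via C)
G: 6.5  (via A)
Shortest route: A → G = 6.5.

6.5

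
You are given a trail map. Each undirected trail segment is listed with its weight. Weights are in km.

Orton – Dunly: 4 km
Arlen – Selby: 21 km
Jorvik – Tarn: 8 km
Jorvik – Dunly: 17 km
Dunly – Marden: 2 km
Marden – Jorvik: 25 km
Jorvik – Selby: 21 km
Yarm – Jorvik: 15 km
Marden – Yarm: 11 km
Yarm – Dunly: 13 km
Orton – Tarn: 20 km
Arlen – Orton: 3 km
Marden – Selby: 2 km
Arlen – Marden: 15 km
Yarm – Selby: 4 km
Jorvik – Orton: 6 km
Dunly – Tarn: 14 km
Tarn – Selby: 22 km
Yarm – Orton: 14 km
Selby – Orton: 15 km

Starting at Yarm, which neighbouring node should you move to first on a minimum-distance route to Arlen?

Selby

Enumerating some paths:
Yarm - Dunly - Orton - Arlen: 13+4+3 = 20
Yarm - Orton - Arlen: 14+3 = 17
Yarm - Selby - Marden - Dunly - Orton - Arlen: 4+2+2+4+3 = 15
The minimum is 15 km via Yarm - Selby - Marden - Dunly - Orton - Arlen.
So from Yarm the first move is to Selby.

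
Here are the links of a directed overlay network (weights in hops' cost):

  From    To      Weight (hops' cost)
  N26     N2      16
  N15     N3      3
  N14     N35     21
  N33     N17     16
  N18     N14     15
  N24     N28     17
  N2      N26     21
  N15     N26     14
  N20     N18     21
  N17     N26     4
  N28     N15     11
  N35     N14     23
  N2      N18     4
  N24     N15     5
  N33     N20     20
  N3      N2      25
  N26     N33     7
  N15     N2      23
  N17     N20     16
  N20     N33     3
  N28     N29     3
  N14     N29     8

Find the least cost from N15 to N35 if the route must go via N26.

70 hops' cost

Best N15 to N26: N15 → N26 costing 14
Best N26 to N35: N26 → N2 → N18 → N14 → N35 costing 56
Total via N26: 14 + 56 = 70 hops' cost.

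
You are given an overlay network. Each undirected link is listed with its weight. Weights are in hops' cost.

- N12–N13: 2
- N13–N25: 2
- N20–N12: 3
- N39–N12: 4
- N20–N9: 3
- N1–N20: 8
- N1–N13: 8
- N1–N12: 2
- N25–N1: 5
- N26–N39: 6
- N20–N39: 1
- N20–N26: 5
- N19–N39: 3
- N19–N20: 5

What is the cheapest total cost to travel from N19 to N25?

11 hops' cost

Candidate routes:
N19 → N20 → N12 → N13 → N25: 5+3+2+2 = 12
N19 → N39 → N12 → N13 → N25: 3+4+2+2 = 11
Cheapest is N19 → N39 → N12 → N13 → N25 at 11 hops' cost.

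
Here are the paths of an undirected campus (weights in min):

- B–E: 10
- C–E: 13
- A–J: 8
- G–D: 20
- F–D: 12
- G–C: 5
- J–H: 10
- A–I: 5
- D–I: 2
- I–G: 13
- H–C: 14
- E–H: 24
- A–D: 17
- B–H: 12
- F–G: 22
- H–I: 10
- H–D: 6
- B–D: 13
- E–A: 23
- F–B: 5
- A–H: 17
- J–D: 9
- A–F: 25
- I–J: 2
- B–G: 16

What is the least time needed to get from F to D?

12 min

Running Dijkstra from F:
F: 0
B: 5  (via F)
D: 12  (via F)
Shortest route: F → D = 12 min.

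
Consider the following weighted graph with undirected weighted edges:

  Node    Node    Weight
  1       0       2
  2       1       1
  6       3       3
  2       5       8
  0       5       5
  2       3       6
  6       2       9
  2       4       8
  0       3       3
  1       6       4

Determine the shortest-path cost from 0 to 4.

11

Settle nodes by increasing distance from 0:
0: 0
1: 2  (via 0)
2: 3  (via 1)
3: 3  (via 0)
5: 5  (via 0)
6: 6  (via 1)
4: 11  (via 2)
Shortest route: 0 → 1 → 2 → 4 = 11.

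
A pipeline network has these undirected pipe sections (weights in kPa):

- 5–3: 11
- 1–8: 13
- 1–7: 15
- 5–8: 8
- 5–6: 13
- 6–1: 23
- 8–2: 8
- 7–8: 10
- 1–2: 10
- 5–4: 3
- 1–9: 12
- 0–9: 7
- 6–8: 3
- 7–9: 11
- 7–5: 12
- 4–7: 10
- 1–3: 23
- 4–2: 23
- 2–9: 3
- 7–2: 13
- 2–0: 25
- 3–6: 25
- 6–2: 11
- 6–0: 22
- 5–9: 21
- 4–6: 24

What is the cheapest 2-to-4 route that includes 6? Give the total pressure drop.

25 kPa

Shortest 2→6: 2 → 6 = 11
Best 6 to 4: 6 → 8 → 5 → 4 costing 14
Total via 6: 11 + 14 = 25 kPa.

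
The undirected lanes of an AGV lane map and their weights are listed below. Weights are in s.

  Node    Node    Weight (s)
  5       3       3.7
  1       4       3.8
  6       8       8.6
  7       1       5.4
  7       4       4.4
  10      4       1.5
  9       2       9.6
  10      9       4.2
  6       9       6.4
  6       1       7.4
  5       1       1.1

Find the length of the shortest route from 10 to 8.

Compare a few routes:
10–9–6–8: 4.2+6.4+8.6 = 19.2
10–4–7–1–6–8: 1.5+4.4+5.4+7.4+8.6 = 27.3
10–4–1–6–8: 1.5+3.8+7.4+8.6 = 21.3
Cheapest is 10–9–6–8 at 19.2 s.

19.2 s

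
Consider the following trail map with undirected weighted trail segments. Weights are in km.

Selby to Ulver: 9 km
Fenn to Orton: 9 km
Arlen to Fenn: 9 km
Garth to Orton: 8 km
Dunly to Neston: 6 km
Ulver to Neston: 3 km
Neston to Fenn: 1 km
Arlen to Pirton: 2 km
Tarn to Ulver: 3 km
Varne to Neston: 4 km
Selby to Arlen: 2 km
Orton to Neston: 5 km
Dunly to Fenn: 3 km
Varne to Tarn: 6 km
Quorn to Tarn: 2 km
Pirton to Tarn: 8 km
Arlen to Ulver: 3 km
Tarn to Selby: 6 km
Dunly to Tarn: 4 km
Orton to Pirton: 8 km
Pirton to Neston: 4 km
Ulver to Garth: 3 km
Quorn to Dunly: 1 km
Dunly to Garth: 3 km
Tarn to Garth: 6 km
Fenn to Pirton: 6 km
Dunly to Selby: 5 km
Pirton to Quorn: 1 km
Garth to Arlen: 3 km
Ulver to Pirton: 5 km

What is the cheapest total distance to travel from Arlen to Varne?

Settle nodes by increasing distance from Arlen:
Arlen: 0
Selby: 2  (via Arlen)
Pirton: 2  (via Arlen)
Ulver: 3  (via Arlen)
Quorn: 3  (via Pirton)
Garth: 3  (via Arlen)
Dunly: 4  (via Quorn)
Tarn: 5  (via Quorn)
Neston: 6  (via Pirton)
Fenn: 7  (via Dunly)
Orton: 10  (via Pirton)
Varne: 10  (via Neston)
Shortest route: Arlen → Pirton → Neston → Varne = 10 km.

10 km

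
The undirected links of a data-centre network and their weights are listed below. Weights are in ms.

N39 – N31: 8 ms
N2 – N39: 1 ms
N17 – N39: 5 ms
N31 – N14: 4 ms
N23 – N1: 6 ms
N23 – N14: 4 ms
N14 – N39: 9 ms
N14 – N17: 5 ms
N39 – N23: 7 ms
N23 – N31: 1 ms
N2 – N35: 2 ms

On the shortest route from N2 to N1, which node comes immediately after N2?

Enumerating some paths:
N2 - N39 - N31 - N23 - N1: 1+8+1+6 = 16
N2 - N39 - N23 - N1: 1+7+6 = 14
Cheapest is N2 - N39 - N23 - N1 at 14 ms.
So from N2 the first move is to N39.

N39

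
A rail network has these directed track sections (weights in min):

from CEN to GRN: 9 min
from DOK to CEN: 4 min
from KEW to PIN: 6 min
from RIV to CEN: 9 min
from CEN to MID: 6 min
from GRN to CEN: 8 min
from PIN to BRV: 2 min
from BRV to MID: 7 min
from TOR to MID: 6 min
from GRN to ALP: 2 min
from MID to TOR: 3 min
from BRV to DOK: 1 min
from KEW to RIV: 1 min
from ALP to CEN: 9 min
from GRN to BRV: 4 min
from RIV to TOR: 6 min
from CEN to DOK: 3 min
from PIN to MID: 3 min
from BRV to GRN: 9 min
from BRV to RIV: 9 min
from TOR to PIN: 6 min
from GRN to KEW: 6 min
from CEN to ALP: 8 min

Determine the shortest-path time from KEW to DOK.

Running Dijkstra from KEW:
KEW: 0
RIV: 1  (via KEW)
PIN: 6  (via KEW)
TOR: 7  (via RIV)
BRV: 8  (via PIN)
MID: 9  (via PIN)
DOK: 9  (via BRV)
Shortest route: KEW–PIN–BRV–DOK = 9 min.

9 min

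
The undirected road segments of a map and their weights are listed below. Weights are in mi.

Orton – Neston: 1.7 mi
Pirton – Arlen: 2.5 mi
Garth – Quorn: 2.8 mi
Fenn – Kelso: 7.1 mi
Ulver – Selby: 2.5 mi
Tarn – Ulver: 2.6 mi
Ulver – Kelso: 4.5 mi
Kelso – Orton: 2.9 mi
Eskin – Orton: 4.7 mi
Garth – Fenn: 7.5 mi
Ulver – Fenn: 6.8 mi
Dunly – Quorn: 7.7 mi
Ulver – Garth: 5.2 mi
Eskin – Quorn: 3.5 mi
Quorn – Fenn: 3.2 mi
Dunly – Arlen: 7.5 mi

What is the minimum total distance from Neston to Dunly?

17.6 mi

Compare a few routes:
Neston - Orton - Eskin - Quorn - Dunly: 1.7+4.7+3.5+7.7 = 17.6
Neston - Orton - Kelso - Ulver - Fenn - Quorn - Dunly: 1.7+2.9+4.5+6.8+3.2+7.7 = 26.8
Neston - Orton - Kelso - Ulver - Garth - Quorn - Dunly: 1.7+2.9+4.5+5.2+2.8+7.7 = 24.8
Neston - Orton - Kelso - Fenn - Quorn - Dunly: 1.7+2.9+7.1+3.2+7.7 = 22.6
The minimum is 17.6 mi via Neston - Orton - Eskin - Quorn - Dunly.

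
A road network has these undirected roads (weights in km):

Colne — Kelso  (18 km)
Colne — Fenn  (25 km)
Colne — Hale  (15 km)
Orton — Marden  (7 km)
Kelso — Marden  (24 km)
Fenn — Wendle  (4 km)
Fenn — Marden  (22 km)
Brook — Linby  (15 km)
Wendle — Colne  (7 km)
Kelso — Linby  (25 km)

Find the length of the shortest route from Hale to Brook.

73 km

Settle nodes by increasing distance from Hale:
Hale: 0
Colne: 15  (via Hale)
Wendle: 22  (via Colne)
Fenn: 26  (via Wendle)
Kelso: 33  (via Colne)
Marden: 48  (via Fenn)
Orton: 55  (via Marden)
Linby: 58  (via Kelso)
Brook: 73  (via Linby)
Shortest route: Hale → Colne → Kelso → Linby → Brook = 73 km.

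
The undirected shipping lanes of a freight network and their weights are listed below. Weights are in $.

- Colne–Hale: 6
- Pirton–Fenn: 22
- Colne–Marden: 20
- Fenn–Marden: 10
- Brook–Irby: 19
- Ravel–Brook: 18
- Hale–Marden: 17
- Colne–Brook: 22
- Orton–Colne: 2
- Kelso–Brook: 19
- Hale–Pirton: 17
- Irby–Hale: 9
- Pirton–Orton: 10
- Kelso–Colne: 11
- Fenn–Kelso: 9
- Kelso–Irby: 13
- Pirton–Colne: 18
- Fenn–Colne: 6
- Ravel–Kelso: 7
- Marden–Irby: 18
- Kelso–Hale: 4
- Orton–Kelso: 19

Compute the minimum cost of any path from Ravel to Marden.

$26

Candidate routes:
Ravel → Kelso → Hale → Marden: 7+4+17 = 28
Ravel → Kelso → Fenn → Marden: 7+9+10 = 26
The minimum is $26 via Ravel → Kelso → Fenn → Marden.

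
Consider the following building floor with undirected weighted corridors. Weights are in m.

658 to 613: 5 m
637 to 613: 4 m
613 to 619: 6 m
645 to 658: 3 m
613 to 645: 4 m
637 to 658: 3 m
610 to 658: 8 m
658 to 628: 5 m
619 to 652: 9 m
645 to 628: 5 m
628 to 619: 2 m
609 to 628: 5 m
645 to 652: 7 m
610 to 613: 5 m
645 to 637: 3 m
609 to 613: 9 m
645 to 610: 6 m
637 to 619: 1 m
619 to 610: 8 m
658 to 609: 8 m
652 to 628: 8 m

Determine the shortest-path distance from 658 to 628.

5 m

Running Dijkstra from 658:
658: 0
645: 3  (via 658)
637: 3  (via 658)
619: 4  (via 637)
628: 5  (via 658)
Shortest route: 658–628 = 5 m.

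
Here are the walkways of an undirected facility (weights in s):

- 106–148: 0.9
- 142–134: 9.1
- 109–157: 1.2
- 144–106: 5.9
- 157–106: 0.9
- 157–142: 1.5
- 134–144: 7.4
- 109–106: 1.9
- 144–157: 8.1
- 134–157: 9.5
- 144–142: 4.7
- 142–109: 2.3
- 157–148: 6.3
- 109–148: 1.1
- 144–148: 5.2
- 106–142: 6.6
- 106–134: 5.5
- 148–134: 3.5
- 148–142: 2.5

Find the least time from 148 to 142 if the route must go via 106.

3.3 s

Best 148 to 106: 148–106 costing 0.9
Shortest 106→142: 106–157–142 = 2.4
Total via 106: 0.9 + 2.4 = 3.3 s.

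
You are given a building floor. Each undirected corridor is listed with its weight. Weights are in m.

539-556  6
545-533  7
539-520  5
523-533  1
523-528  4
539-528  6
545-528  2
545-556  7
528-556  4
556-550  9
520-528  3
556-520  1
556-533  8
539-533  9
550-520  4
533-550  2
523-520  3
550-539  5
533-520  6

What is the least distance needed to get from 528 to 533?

5 m

Running Dijkstra from 528:
528: 0
545: 2  (via 528)
520: 3  (via 528)
556: 4  (via 528)
523: 4  (via 528)
533: 5  (via 523)
Shortest route: 528 → 523 → 533 = 5 m.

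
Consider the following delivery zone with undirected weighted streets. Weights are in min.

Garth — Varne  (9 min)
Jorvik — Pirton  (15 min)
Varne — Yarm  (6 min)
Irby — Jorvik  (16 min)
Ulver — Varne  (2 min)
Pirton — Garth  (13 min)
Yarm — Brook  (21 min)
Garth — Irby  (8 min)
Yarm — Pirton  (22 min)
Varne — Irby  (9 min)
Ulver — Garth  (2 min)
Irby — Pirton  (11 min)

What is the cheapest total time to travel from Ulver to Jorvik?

26 min

Enumerating some paths:
Ulver → Garth → Irby → Jorvik: 2+8+16 = 26
Ulver → Varne → Irby → Jorvik: 2+9+16 = 27
The minimum is 26 min via Ulver → Garth → Irby → Jorvik.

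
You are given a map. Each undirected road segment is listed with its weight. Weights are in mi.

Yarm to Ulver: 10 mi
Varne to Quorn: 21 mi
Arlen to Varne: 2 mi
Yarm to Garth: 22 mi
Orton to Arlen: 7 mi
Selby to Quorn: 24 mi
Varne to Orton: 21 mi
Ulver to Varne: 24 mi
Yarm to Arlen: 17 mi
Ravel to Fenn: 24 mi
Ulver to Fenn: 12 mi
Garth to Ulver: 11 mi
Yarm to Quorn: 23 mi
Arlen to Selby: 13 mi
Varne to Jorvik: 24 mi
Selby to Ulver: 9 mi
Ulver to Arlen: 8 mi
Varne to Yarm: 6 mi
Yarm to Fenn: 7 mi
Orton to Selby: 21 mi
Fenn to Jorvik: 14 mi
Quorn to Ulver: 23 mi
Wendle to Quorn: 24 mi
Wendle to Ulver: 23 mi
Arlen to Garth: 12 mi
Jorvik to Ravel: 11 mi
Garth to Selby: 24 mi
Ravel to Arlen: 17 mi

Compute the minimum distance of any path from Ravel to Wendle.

48 mi

Running Dijkstra from Ravel:
Ravel: 0
Jorvik: 11  (via Ravel)
Arlen: 17  (via Ravel)
Varne: 19  (via Arlen)
Fenn: 24  (via Ravel)
Orton: 24  (via Arlen)
Yarm: 25  (via Varne)
Ulver: 25  (via Arlen)
Garth: 29  (via Arlen)
Selby: 30  (via Arlen)
Quorn: 40  (via Varne)
Wendle: 48  (via Ulver)
Shortest route: Ravel–Arlen–Ulver–Wendle = 48 mi.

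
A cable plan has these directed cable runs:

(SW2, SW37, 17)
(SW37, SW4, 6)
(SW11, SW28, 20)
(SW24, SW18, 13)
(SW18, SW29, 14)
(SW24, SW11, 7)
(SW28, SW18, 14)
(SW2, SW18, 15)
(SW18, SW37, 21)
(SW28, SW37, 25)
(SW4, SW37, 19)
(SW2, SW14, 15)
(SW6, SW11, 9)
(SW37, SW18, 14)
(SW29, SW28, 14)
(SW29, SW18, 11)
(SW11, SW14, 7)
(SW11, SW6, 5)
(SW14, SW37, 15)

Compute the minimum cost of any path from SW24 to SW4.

35

Settle nodes by increasing distance from SW24:
SW24: 0
SW11: 7  (via SW24)
SW6: 12  (via SW11)
SW18: 13  (via SW24)
SW14: 14  (via SW11)
SW29: 27  (via SW18)
SW28: 27  (via SW11)
SW37: 29  (via SW14)
SW4: 35  (via SW37)
Shortest route: SW24 → SW11 → SW14 → SW37 → SW4 = 35.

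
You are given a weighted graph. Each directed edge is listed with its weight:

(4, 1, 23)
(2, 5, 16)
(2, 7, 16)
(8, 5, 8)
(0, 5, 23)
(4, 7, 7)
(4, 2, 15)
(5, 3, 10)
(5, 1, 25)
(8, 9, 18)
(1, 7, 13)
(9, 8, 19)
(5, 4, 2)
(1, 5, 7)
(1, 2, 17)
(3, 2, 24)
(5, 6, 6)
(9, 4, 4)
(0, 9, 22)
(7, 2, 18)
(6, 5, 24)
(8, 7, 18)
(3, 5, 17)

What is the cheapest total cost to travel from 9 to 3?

37

Shortest distances from 9:
9: 0
4: 4  (via 9)
7: 11  (via 4)
2: 19  (via 4)
8: 19  (via 9)
1: 27  (via 4)
5: 27  (via 8)
6: 33  (via 5)
3: 37  (via 5)
Shortest route: 9 → 8 → 5 → 3 = 37.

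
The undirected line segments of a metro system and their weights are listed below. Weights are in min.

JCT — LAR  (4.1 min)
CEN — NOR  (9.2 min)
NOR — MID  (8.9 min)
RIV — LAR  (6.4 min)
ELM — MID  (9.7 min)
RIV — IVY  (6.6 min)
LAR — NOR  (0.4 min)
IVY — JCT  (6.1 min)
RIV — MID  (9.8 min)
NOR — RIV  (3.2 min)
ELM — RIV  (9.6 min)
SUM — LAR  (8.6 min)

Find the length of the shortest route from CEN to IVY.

Enumerating some paths:
CEN–NOR–LAR–JCT–IVY: 9.2+0.4+4.1+6.1 = 19.8
CEN–NOR–RIV–LAR–JCT–IVY: 9.2+3.2+6.4+4.1+6.1 = 29
CEN–NOR–RIV–IVY: 9.2+3.2+6.6 = 19
CEN–NOR–LAR–RIV–IVY: 9.2+0.4+6.4+6.6 = 22.6
The minimum is 19 min via CEN–NOR–RIV–IVY.

19 min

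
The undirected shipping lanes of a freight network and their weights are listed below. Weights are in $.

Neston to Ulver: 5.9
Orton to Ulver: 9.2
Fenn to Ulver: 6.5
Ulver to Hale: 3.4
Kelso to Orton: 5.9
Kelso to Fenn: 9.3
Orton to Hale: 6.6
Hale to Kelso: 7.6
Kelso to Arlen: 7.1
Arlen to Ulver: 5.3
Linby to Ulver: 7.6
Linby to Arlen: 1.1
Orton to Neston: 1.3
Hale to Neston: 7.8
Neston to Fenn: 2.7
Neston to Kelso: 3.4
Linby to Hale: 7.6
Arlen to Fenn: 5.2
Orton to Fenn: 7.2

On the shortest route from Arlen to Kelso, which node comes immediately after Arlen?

Kelso

Candidate routes:
Arlen → Fenn → Neston → Kelso: 5.2+2.7+3.4 = 11.3
Arlen → Kelso: 7.1 = 7.1
Arlen → Fenn → Kelso: 5.2+9.3 = 14.5
The minimum is $7.1 via Arlen → Kelso.
So from Arlen the first move is to Kelso.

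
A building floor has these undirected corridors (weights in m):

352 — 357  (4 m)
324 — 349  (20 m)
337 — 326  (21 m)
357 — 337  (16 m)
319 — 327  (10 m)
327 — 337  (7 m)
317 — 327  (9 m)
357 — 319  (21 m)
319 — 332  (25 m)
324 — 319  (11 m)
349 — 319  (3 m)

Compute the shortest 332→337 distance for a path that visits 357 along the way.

62 m

Shortest 332→357: 332–319–357 = 46
Shortest 357→337: 357–337 = 16
Total via 357: 46 + 16 = 62 m.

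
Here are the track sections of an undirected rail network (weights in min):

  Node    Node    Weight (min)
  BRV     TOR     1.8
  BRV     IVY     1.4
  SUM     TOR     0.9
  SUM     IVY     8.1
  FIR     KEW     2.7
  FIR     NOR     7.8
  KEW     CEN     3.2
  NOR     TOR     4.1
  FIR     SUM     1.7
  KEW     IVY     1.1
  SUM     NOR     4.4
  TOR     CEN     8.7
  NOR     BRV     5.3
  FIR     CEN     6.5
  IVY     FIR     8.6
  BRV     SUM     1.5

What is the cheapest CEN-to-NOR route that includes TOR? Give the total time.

11.6 min

Best CEN to TOR: CEN → KEW → IVY → BRV → TOR costing 7.5
Best TOR to NOR: TOR → NOR costing 4.1
Total via TOR: 7.5 + 4.1 = 11.6 min.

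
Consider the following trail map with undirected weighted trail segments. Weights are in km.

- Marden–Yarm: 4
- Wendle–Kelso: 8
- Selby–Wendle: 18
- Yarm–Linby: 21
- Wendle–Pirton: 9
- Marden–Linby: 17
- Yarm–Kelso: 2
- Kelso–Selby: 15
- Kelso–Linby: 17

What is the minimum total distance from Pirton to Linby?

Settle nodes by increasing distance from Pirton:
Pirton: 0
Wendle: 9  (via Pirton)
Kelso: 17  (via Wendle)
Yarm: 19  (via Kelso)
Marden: 23  (via Yarm)
Selby: 27  (via Wendle)
Linby: 34  (via Kelso)
Shortest route: Pirton → Wendle → Kelso → Linby = 34 km.

34 km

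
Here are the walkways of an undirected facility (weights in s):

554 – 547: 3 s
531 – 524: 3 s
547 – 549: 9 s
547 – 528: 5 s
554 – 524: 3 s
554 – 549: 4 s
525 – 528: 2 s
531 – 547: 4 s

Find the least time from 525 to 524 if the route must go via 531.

Shortest 525→531: 525 → 528 → 547 → 531 = 11
Shortest 531→524: 531 → 524 = 3
Total via 531: 11 + 3 = 14 s.

14 s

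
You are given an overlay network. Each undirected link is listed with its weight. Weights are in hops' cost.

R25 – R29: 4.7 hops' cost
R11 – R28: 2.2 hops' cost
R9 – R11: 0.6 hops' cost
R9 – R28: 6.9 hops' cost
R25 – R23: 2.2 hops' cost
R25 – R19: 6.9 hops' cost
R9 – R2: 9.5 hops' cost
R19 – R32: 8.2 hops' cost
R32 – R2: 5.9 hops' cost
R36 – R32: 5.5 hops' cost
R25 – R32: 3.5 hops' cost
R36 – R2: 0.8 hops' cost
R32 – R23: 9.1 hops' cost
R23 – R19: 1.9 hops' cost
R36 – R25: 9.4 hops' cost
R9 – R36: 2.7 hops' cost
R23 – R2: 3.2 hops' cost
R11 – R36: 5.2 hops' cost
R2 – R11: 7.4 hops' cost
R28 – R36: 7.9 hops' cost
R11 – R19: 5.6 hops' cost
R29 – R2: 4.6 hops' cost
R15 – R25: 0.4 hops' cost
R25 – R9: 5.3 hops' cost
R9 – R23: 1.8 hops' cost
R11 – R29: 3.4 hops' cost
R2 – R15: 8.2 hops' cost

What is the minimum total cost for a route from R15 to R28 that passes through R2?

Shortest R15→R2: R15 → R25 → R23 → R2 = 5.8
Shortest R2→R28: R2 → R36 → R9 → R11 → R28 = 6.3
Total via R2: 5.8 + 6.3 = 12.1 hops' cost.

12.1 hops' cost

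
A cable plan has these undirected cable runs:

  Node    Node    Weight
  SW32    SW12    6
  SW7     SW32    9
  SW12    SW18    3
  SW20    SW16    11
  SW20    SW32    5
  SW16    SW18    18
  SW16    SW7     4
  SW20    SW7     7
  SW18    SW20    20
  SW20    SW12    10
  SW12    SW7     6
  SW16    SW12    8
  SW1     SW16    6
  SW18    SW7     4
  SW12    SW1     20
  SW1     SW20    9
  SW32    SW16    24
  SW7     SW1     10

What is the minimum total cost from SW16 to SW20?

11

Shortest distances from SW16:
SW16: 0
SW7: 4  (via SW16)
SW1: 6  (via SW16)
SW12: 8  (via SW16)
SW18: 8  (via SW7)
SW20: 11  (via SW16)
Shortest route: SW16–SW20 = 11.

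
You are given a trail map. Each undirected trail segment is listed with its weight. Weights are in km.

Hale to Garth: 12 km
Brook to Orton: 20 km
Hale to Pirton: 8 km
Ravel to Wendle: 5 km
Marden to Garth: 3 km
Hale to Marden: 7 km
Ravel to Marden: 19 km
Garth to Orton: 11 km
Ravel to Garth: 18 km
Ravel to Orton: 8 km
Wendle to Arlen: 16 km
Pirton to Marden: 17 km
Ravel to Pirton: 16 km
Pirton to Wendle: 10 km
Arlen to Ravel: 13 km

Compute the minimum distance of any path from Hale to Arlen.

34 km

Shortest distances from Hale:
Hale: 0
Marden: 7  (via Hale)
Pirton: 8  (via Hale)
Garth: 10  (via Marden)
Wendle: 18  (via Pirton)
Orton: 21  (via Garth)
Ravel: 23  (via Wendle)
Arlen: 34  (via Wendle)
Shortest route: Hale → Pirton → Wendle → Arlen = 34 km.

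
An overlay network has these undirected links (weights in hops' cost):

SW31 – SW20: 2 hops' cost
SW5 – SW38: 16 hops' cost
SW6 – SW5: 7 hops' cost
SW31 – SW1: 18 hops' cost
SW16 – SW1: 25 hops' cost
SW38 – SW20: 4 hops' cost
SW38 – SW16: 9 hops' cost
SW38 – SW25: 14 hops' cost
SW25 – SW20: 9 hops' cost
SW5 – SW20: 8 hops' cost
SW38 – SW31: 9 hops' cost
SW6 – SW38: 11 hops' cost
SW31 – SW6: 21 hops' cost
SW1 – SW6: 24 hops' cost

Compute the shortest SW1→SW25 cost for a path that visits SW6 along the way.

Shortest SW1→SW6: SW1 → SW6 = 24
Best SW6 to SW25: SW6 → SW5 → SW20 → SW25 costing 24
Total via SW6: 24 + 24 = 48 hops' cost.

48 hops' cost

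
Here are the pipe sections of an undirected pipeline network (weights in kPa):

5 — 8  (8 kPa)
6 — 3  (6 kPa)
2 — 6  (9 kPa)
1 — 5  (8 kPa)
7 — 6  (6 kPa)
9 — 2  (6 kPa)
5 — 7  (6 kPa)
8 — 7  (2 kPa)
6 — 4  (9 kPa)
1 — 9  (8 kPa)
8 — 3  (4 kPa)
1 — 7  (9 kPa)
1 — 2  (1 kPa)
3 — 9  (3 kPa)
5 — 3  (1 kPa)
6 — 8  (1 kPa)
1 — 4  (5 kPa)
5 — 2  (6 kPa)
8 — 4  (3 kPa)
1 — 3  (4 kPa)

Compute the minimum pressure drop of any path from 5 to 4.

Enumerating some paths:
5 - 7 - 8 - 4: 6+2+3 = 11
5 - 3 - 1 - 4: 1+4+5 = 10
5 - 3 - 6 - 8 - 4: 1+6+1+3 = 11
5 - 3 - 8 - 4: 1+4+3 = 8
Cheapest is 5 - 3 - 8 - 4 at 8 kPa.

8 kPa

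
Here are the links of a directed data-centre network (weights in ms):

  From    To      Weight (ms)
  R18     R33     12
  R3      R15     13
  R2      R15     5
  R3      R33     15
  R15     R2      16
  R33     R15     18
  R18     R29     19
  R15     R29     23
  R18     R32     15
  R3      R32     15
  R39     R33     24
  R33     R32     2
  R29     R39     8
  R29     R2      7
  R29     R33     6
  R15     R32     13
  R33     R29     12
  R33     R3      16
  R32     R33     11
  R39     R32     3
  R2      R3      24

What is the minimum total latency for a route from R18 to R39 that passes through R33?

Best R18 to R33: R18 → R33 costing 12
Best R33 to R39: R33 → R29 → R39 costing 20
Total via R33: 12 + 20 = 32 ms.

32 ms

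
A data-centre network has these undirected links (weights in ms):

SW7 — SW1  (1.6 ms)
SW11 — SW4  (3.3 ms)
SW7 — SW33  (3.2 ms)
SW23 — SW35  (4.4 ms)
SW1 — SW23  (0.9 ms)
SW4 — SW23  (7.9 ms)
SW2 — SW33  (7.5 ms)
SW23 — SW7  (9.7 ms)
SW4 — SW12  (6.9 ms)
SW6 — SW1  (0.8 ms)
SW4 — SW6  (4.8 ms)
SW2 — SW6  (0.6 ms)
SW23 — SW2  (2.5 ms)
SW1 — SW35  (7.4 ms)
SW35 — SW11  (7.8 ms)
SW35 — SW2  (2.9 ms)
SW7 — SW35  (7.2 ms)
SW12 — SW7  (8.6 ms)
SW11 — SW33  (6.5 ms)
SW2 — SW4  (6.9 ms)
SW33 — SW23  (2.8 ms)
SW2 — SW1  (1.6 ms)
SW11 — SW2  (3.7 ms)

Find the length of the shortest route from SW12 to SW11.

10.2 ms

Settle nodes by increasing distance from SW12:
SW12: 0
SW4: 6.9  (via SW12)
SW7: 8.6  (via SW12)
SW1: 10.2  (via SW7)
SW11: 10.2  (via SW4)
Shortest route: SW12–SW4–SW11 = 10.2 ms.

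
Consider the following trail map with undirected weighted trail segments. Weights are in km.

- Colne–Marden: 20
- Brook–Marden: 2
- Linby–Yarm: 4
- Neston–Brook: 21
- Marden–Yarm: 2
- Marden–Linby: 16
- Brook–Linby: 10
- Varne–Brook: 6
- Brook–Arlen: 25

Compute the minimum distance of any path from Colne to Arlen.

Settle nodes by increasing distance from Colne:
Colne: 0
Marden: 20  (via Colne)
Yarm: 22  (via Marden)
Brook: 22  (via Marden)
Linby: 26  (via Yarm)
Varne: 28  (via Brook)
Neston: 43  (via Brook)
Arlen: 47  (via Brook)
Shortest route: Colne → Marden → Brook → Arlen = 47 km.

47 km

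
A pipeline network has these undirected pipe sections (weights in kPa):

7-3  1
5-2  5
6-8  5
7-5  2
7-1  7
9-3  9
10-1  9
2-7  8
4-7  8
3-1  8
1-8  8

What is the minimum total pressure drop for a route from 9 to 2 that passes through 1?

Shortest 9→1: 9–3–1 = 17
Best 1 to 2: 1–7–5–2 costing 14
Total via 1: 17 + 14 = 31 kPa.

31 kPa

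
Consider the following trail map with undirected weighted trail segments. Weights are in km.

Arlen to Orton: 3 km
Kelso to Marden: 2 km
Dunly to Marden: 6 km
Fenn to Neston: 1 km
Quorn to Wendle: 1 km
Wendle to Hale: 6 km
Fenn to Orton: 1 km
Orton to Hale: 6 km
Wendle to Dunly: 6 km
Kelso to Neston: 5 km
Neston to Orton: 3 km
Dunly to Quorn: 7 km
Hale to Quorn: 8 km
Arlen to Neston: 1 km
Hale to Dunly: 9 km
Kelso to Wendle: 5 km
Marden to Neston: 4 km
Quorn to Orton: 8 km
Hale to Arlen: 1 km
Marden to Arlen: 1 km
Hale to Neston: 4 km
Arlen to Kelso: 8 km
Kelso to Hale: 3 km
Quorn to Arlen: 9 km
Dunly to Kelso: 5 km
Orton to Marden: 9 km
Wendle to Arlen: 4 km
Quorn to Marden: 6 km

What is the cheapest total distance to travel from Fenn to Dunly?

9 km

Candidate routes:
Fenn - Neston - Arlen - Marden - Kelso - Dunly: 1+1+1+2+5 = 10
Fenn - Neston - Arlen - Marden - Dunly: 1+1+1+6 = 9
The minimum is 9 km via Fenn - Neston - Arlen - Marden - Dunly.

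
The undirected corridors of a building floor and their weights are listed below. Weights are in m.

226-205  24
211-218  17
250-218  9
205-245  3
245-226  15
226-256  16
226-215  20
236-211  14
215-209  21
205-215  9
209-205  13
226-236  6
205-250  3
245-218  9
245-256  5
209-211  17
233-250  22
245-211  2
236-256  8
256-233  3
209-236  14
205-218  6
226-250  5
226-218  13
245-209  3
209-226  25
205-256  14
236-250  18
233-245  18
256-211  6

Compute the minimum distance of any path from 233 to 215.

Compare a few routes:
233 - 256 - 245 - 205 - 215: 3+5+3+9 = 20
233 - 256 - 211 - 245 - 205 - 215: 3+6+2+3+9 = 23
Cheapest is 233 - 256 - 245 - 205 - 215 at 20 m.

20 m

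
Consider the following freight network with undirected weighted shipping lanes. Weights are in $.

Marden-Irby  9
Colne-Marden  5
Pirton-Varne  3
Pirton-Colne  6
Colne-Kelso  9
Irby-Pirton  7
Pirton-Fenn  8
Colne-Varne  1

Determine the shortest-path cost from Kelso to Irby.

Enumerating some paths:
Kelso–Colne–Pirton–Irby: 9+6+7 = 22
Kelso–Colne–Varne–Pirton–Irby: 9+1+3+7 = 20
The minimum is $20 via Kelso–Colne–Varne–Pirton–Irby.

$20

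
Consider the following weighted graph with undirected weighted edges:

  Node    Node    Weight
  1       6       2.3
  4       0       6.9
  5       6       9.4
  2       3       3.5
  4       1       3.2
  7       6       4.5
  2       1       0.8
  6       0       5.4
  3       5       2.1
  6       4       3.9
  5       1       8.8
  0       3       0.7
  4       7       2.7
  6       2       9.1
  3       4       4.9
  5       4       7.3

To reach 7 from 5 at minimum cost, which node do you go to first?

3

Compare a few routes:
5 → 3 → 4 → 7: 2.1+4.9+2.7 = 9.7
5 → 3 → 0 → 4 → 7: 2.1+0.7+6.9+2.7 = 12.4
5 → 4 → 7: 7.3+2.7 = 10
5 → 3 → 2 → 1 → 4 → 7: 2.1+3.5+0.8+3.2+2.7 = 12.3
Cheapest is 5 → 3 → 4 → 7 at 9.7.
So from 5 the first move is to 3.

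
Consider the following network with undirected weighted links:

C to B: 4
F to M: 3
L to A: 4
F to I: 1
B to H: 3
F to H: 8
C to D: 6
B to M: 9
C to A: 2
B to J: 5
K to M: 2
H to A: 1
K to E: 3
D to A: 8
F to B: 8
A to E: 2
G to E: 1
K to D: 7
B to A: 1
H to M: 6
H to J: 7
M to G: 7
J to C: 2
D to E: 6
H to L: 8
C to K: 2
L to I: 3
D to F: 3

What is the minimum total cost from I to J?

Compare a few routes:
I - F - D - C - J: 1+3+6+2 = 12
I - L - A - C - J: 3+4+2+2 = 11
I - F - M - K - C - J: 1+3+2+2+2 = 10
The minimum is 10 via I - F - M - K - C - J.

10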